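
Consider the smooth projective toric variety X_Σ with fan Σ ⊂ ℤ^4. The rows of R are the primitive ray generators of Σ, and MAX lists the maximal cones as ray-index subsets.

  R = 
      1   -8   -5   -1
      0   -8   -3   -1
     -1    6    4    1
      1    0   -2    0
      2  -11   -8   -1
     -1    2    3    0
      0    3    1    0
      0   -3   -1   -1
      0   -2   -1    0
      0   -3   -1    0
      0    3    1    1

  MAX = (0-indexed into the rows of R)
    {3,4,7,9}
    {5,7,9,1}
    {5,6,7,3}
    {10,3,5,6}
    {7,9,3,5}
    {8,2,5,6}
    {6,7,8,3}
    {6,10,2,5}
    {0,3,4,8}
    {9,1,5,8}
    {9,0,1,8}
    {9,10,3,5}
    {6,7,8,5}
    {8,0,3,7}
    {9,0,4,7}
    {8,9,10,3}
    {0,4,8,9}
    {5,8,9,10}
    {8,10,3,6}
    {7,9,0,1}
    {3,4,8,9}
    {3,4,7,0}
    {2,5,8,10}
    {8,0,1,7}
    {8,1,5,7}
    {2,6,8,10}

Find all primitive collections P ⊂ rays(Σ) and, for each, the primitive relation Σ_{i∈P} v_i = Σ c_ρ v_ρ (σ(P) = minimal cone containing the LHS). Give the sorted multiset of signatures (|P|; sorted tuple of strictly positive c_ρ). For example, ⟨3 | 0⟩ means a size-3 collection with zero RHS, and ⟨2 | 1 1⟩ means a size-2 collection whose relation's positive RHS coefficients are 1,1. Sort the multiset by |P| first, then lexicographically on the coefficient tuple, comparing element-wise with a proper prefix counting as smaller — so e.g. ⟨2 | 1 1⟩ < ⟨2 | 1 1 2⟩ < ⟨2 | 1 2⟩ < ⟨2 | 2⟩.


Primitive collections (23):

  {6,9}:  v_{6} + v_{9} = 0  so sig = ⟨2 | 0⟩
  {7,10}:  v_{7} + v_{10} = 0  so sig = ⟨2 | 0⟩
  {0,2}:  v_{0} + v_{2} = v_{8}  so sig = ⟨2 | 1⟩
  {1,3}:  v_{1} + v_{3} = v_{0}  so sig = ⟨2 | 1⟩
  {0,5}:  v_{0} + v_{5} = v_{7} + v_{9}  so sig = ⟨2 | 1 1⟩
  {1,6}:  v_{1} + v_{6} = v_{7} + v_{8}  so sig = ⟨2 | 1 1⟩
  {1,10}:  v_{1} + v_{10} = v_{8} + v_{9}  so sig = ⟨2 | 1 1⟩
  {2,3}:  v_{2} + v_{3} = v_{6} + v_{10}  so sig = ⟨2 | 1 1⟩
  {4,6}:  v_{4} + v_{6} = v_{0} + v_{3}  so sig = ⟨2 | 1 1⟩
  {0,6}:  v_{0} + v_{6} = v_{3} + v_{7} + v_{8}  so sig = ⟨2 | 1 1 1⟩
  {0,10}:  v_{0} + v_{10} = v_{3} + v_{8} + v_{9}  so sig = ⟨2 | 1 1 1⟩
  {2,4}:  v_{2} + v_{4} = v_{3} + v_{8} + v_{9}  so sig = ⟨2 | 1 1 1⟩
  {2,7}:  v_{2} + v_{7} = v_{5} + v_{6} + v_{8}  so sig = ⟨2 | 1 1 1⟩
  {2,9}:  v_{2} + v_{9} = v_{5} + v_{8} + v_{10}  so sig = ⟨2 | 1 1 1⟩
  {4,5}:  v_{4} + v_{5} = v_{3} + v_{7} + 2·v_{9}  so sig = ⟨2 | 1 1 2⟩
  {1,2}:  v_{1} + v_{2} = v_{5} + 2·v_{8}  so sig = ⟨2 | 1 2⟩
  {1,4}:  v_{1} + v_{4} = 2·v_{0} + v_{9}  so sig = ⟨2 | 1 2⟩
  {4,10}:  v_{4} + v_{10} = 2·v_{3} + v_{8} + 2·v_{9}  so sig = ⟨2 | 1 2 2⟩
  {3,5,8}:  v_{3} + v_{5} + v_{8} = 0  so sig = ⟨3 | 0⟩
  {0,3,9}:  v_{0} + v_{3} + v_{9} = v_{4}  so sig = ⟨3 | 1⟩
  {7,8,9}:  v_{7} + v_{8} + v_{9} = v_{1}  so sig = ⟨3 | 1⟩
  {4,7,8}:  v_{4} + v_{7} + v_{8} = 2·v_{0}  so sig = ⟨3 | 2⟩
  {5,6,8,10}:  v_{5} + v_{6} + v_{8} + v_{10} = v_{2}  so sig = ⟨4 | 1⟩

so the primitive-relation signature multiset is
    |P|=2: 18 collections, coeffs (), (), (1), (1), (1,1), (1,1), (1,1), (1,1), (1,1), (1,1,1), (1,1,1), (1,1,1), (1,1,1), (1,1,1), (1,1,2), (1,2), (1,2), (1,2,2)
    |P|=3: 4 collections, coeffs (), (1), (1), (2)
    |P|=4: 1 collection, coeffs (1)


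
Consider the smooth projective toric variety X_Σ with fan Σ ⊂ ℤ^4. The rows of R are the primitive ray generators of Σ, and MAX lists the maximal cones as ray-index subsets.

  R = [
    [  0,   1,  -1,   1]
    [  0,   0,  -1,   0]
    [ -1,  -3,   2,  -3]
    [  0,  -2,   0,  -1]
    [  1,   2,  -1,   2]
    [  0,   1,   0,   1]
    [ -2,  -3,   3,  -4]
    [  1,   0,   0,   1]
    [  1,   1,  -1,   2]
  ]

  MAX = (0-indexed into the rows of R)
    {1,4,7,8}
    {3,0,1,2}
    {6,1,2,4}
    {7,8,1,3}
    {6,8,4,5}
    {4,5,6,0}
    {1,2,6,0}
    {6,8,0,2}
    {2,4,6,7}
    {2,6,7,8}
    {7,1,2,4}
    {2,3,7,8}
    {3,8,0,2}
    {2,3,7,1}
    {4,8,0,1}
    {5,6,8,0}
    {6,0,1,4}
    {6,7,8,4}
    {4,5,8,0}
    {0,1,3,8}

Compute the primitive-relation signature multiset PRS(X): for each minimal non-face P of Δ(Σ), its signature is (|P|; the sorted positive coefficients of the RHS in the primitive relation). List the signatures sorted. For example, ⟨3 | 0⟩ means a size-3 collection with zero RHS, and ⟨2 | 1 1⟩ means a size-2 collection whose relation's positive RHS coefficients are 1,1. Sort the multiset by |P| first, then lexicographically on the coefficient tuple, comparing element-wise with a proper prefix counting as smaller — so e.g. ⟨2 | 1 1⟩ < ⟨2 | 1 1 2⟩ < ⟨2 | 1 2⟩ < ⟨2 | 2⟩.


Minimal non-faces — 13 found among 9 rays, 20 max cones:

  P = {0,7}:  v_{0} + v_{7} = v_{8}  ⟹  sig = ⟨2 | 1⟩
  P = {1,5}:  v_{1} + v_{5} = v_{0}  ⟹  sig = ⟨2 | 1⟩
  P = {2,5}:  v_{2} + v_{5} = v_{6} + v_{8}  ⟹  sig = ⟨2 | 1 1⟩
  P = {3,4}:  v_{3} + v_{4} = v_{1} + v_{7}  ⟹  sig = ⟨2 | 1 1⟩
  P = {3,5}:  v_{3} + v_{5} = v_{0} + v_{2} + v_{8}  ⟹  sig = ⟨2 | 1 1 1⟩
  P = {5,7}:  v_{5} + v_{7} = v_{4} + v_{6} + 2·v_{8}  ⟹  sig = ⟨2 | 1 1 2⟩
  P = {3,6}:  v_{3} + v_{6} = v_{0} + 2·v_{2}  ⟹  sig = ⟨2 | 1 2⟩
  P = {0,2,4}:  v_{0} + v_{2} + v_{4} = 0  ⟹  sig = ⟨3 | 0⟩
  P = {1,2,8}:  v_{1} + v_{2} + v_{8} = v_{3}  ⟹  sig = ⟨3 | 1⟩
  P = {1,6,7}:  v_{1} + v_{6} + v_{7} = v_{2}  ⟹  sig = ⟨3 | 1⟩
  P = {2,4,8}:  v_{2} + v_{4} + v_{8} = v_{7}  ⟹  sig = ⟨3 | 1⟩
  P = {1,6,8}:  v_{1} + v_{6} + v_{8} = v_{0} + v_{2}  ⟹  sig = ⟨3 | 1 1⟩
  P = {0,4,6,8}:  v_{0} + v_{4} + v_{6} + v_{8} = v_{5}  ⟹  sig = ⟨4 | 1⟩

Signatures (|P|; sorted positive RHS coefficients), sorted:
    ⟨2 | 1⟩
    ⟨2 | 1⟩
    ⟨2 | 1 1⟩
    ⟨2 | 1 1⟩
    ⟨2 | 1 1 1⟩
    ⟨2 | 1 1 2⟩
    ⟨2 | 1 2⟩
    ⟨3 | 0⟩
    ⟨3 | 1⟩
    ⟨3 | 1⟩
    ⟨3 | 1⟩
    ⟨3 | 1 1⟩
    ⟨4 | 1⟩


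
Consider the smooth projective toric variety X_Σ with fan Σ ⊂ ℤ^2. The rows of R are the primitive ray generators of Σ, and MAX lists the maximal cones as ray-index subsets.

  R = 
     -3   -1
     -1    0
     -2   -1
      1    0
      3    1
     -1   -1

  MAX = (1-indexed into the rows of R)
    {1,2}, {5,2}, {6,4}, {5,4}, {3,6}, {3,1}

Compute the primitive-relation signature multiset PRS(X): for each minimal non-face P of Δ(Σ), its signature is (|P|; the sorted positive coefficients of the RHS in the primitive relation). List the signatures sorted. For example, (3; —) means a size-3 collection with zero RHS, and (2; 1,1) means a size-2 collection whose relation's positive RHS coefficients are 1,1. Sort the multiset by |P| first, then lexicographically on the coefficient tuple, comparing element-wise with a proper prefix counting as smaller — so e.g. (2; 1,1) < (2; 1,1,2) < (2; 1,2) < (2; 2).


9 minimal non-faces of Δ(Σ) (on 6 rays):

  • {1,5}:  v_{1} + v_{5} = 0  so sig = (2; —)
  • {2,4}:  v_{2} + v_{4} = 0  so sig = (2; —)
  • {1,4}:  v_{1} + v_{4} = v_{3}  so sig = (2; 1)
  • {2,3}:  v_{2} + v_{3} = v_{1}  so sig = (2; 1)
  • {2,6}:  v_{2} + v_{6} = v_{3}  so sig = (2; 1)
  • {3,4}:  v_{3} + v_{4} = v_{6}  so sig = (2; 1)
  • {3,5}:  v_{3} + v_{5} = v_{4}  so sig = (2; 1)
  • {1,6}:  v_{1} + v_{6} = 2·v_{3}  so sig = (2; 2)
  • {5,6}:  v_{5} + v_{6} = 2·v_{4}  so sig = (2; 2)

Hence PRS(X_Σ) =
    |P|=2: 9 collections, coeffs (), (), (1), (1), (1), (1), (1), (2), (2)


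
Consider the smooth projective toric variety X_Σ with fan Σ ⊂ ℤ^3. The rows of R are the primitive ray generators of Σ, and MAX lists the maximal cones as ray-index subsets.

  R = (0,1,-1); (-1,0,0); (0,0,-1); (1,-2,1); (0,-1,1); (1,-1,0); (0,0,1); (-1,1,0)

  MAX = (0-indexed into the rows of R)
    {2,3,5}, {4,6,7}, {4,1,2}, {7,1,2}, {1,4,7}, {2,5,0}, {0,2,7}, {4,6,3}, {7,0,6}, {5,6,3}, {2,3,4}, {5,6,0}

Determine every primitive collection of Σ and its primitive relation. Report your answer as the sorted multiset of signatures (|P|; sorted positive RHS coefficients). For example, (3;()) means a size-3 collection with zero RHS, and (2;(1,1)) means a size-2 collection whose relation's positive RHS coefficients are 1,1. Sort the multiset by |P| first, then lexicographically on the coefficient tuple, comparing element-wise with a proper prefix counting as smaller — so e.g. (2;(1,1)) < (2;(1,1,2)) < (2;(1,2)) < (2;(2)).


11 minimal non-faces of Δ(Σ) (on 8 rays):

  {0,4}:  v_{0} + v_{4} = 0  ⟹  sig = (2;())
  {2,6}:  v_{2} + v_{6} = 0  ⟹  sig = (2;())
  {5,7}:  v_{5} + v_{7} = 0  ⟹  sig = (2;())
  {0,3}:  v_{0} + v_{3} = v_{5}  ⟹  sig = (2;(1))
  {3,7}:  v_{3} + v_{7} = v_{4}  ⟹  sig = (2;(1))
  {4,5}:  v_{4} + v_{5} = v_{3}  ⟹  sig = (2;(1))
  {0,1}:  v_{0} + v_{1} = v_{2} + v_{7}  ⟹  sig = (2;(1,1))
  {1,5}:  v_{1} + v_{5} = v_{2} + v_{4}  ⟹  sig = (2;(1,1))
  {1,6}:  v_{1} + v_{6} = v_{4} + v_{7}  ⟹  sig = (2;(1,1))
  {1,3}:  v_{1} + v_{3} = v_{2} + 2·v_{4}  ⟹  sig = (2;(1,2))
  {2,4,7}:  v_{2} + v_{4} + v_{7} = v_{1}  ⟹  sig = (3;(1))

Signatures (|P|; sorted positive RHS coefficients), sorted:
{ (2;()) ×3,  (2;(1)) ×3,  (2;(1,1)) ×3,  (2;(1,2)),  (3;(1)) }


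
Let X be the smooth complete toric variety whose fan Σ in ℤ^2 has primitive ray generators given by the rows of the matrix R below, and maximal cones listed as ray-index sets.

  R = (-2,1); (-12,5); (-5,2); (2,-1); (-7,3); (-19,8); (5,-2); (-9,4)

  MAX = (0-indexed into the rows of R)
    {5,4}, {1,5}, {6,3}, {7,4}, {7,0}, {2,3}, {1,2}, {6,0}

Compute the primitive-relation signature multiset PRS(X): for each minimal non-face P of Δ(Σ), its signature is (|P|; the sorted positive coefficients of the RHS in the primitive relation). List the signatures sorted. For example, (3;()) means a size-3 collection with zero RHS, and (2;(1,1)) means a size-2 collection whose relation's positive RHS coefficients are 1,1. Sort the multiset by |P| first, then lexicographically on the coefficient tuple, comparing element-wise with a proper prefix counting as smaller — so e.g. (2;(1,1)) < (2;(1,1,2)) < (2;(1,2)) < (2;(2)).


20 minimal non-faces of Δ(Σ) (on 8 rays):

  • {0,3}:  v_{0} + v_{3} = 0  ⇒ sig = (2;())
  • {2,6}:  v_{2} + v_{6} = 0  ⇒ sig = (2;())
  • {0,2}:  v_{0} + v_{2} = v_{4}  ⇒ sig = (2;(1))
  • {0,4}:  v_{0} + v_{4} = v_{7}  ⇒ sig = (2;(1))
  • {1,4}:  v_{1} + v_{4} = v_{5}  ⇒ sig = (2;(1))
  • {1,6}:  v_{1} + v_{6} = v_{4}  ⇒ sig = (2;(1))
  • {2,4}:  v_{2} + v_{4} = v_{1}  ⇒ sig = (2;(1))
  • {3,4}:  v_{3} + v_{4} = v_{2}  ⇒ sig = (2;(1))
  • {3,7}:  v_{3} + v_{7} = v_{4}  ⇒ sig = (2;(1))
  • {4,6}:  v_{4} + v_{6} = v_{0}  ⇒ sig = (2;(1))
  • {3,5}:  v_{3} + v_{5} = v_{1} + v_{2}  ⇒ sig = (2;(1,1))
  • {0,1}:  v_{0} + v_{1} = 2·v_{4}  ⇒ sig = (2;(2))
  • {1,3}:  v_{1} + v_{3} = 2·v_{2}  ⇒ sig = (2;(2))
  • {2,5}:  v_{2} + v_{5} = 2·v_{1}  ⇒ sig = (2;(2))
  • {2,7}:  v_{2} + v_{7} = 2·v_{4}  ⇒ sig = (2;(2))
  • {5,6}:  v_{5} + v_{6} = 2·v_{4}  ⇒ sig = (2;(2))
  • {6,7}:  v_{6} + v_{7} = 2·v_{0}  ⇒ sig = (2;(2))
  • {0,5}:  v_{0} + v_{5} = 3·v_{4}  ⇒ sig = (2;(3))
  • {1,7}:  v_{1} + v_{7} = 3·v_{4}  ⇒ sig = (2;(3))
  • {5,7}:  v_{5} + v_{7} = 4·v_{4}  ⇒ sig = (2;(4))

Sorted signature multiset PRS(X):
[(2;()), (2;()), (2;(1)), (2;(1)), (2;(1)), (2;(1)), (2;(1)), (2;(1)), (2;(1)), (2;(1)), (2;(1,1)), (2;(2)), (2;(2)), (2;(2)), (2;(2)), (2;(2)), (2;(2)), (2;(3)), (2;(3)), (2;(4))]


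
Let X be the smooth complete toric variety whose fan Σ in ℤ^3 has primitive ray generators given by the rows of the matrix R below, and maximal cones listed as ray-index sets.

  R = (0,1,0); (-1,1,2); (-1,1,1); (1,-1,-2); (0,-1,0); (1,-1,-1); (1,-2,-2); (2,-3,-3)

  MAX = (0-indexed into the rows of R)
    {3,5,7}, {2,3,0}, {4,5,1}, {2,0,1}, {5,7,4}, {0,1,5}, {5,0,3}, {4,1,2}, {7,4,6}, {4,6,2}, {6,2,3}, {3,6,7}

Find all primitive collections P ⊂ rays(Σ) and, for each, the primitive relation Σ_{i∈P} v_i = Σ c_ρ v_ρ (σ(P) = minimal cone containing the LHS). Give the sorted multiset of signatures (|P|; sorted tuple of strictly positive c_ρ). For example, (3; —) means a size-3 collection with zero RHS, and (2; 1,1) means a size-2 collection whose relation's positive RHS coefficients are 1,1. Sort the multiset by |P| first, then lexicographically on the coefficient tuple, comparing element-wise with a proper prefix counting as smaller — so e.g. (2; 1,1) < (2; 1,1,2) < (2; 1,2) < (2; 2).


10 collections generate NE(X_Σ); each relation:

  {0,4}:  v_{0} + v_{4} = 0 ; sig = (2; —)
  {1,3}:  v_{1} + v_{3} = 0 ; sig = (2; —)
  {2,5}:  v_{2} + v_{5} = 0 ; sig = (2; —)
  {0,6}:  v_{0} + v_{6} = v_{3} ; sig = (2; 1)
  {1,6}:  v_{1} + v_{6} = v_{4} ; sig = (2; 1)
  {2,7}:  v_{2} + v_{7} = v_{6} ; sig = (2; 1)
  {3,4}:  v_{3} + v_{4} = v_{6} ; sig = (2; 1)
  {5,6}:  v_{5} + v_{6} = v_{7} ; sig = (2; 1)
  {0,7}:  v_{0} + v_{7} = v_{3} + v_{5} ; sig = (2; 1,1)
  {1,7}:  v_{1} + v_{7} = v_{4} + v_{5} ; sig = (2; 1,1)

Hence PRS(X_Σ) =
    |P|=2: 10 collections, coeffs (), (), (), (1), (1), (1), (1), (1), (1,1), (1,1)


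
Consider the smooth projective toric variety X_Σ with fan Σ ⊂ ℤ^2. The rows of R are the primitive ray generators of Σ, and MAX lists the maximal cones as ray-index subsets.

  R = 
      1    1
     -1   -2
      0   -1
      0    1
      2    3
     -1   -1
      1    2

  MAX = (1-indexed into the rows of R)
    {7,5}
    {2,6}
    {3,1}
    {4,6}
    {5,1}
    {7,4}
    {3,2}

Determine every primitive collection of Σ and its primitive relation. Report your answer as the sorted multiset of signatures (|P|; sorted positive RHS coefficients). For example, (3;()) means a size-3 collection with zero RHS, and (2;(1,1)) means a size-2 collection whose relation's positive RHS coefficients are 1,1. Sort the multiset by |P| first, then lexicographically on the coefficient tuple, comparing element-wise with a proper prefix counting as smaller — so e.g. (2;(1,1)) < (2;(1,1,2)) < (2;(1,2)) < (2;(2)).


14 minimal non-faces of Δ(Σ) (on 7 rays):

  P={1,6}:  v_{1} + v_{6} = 0 ; sig = (2;())
  P={2,7}:  v_{2} + v_{7} = 0 ; sig = (2;())
  P={3,4}:  v_{3} + v_{4} = 0 ; sig = (2;())
  P={1,2}:  v_{1} + v_{2} = v_{3} ; sig = (2;(1))
  P={1,4}:  v_{1} + v_{4} = v_{7} ; sig = (2;(1))
  P={1,7}:  v_{1} + v_{7} = v_{5} ; sig = (2;(1))
  P={2,4}:  v_{2} + v_{4} = v_{6} ; sig = (2;(1))
  P={2,5}:  v_{2} + v_{5} = v_{1} ; sig = (2;(1))
  P={3,6}:  v_{3} + v_{6} = v_{2} ; sig = (2;(1))
  P={3,7}:  v_{3} + v_{7} = v_{1} ; sig = (2;(1))
  P={5,6}:  v_{5} + v_{6} = v_{7} ; sig = (2;(1))
  P={6,7}:  v_{6} + v_{7} = v_{4} ; sig = (2;(1))
  P={3,5}:  v_{3} + v_{5} = 2·v_{1} ; sig = (2;(2))
  P={4,5}:  v_{4} + v_{5} = 2·v_{7} ; sig = (2;(2))

Hence PRS(X_Σ) =
    |P|=2: 14 collections, coeffs (), (), (), (1), (1), (1), (1), (1), (1), (1), (1), (1), (2), (2)


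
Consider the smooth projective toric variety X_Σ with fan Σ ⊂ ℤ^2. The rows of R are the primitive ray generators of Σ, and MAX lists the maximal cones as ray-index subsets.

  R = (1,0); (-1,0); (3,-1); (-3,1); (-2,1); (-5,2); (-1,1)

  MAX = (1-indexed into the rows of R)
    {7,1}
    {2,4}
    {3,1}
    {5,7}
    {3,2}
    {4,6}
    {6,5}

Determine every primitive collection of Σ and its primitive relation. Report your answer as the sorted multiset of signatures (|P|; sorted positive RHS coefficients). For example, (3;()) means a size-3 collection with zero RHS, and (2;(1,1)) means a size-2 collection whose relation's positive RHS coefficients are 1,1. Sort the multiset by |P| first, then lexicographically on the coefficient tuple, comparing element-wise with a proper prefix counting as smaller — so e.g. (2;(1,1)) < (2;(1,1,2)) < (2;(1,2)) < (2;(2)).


Minimal non-faces — 14 found among 7 rays, 7 max cones:

  P = {1,2}:  v_{1} + v_{2} = 0 ; sig = (2;())
  P = {3,4}:  v_{3} + v_{4} = 0 ; sig = (2;())
  P = {1,4}:  v_{1} + v_{4} = v_{5} ; sig = (2;(1))
  P = {1,5}:  v_{1} + v_{5} = v_{7} ; sig = (2;(1))
  P = {2,5}:  v_{2} + v_{5} = v_{4} ; sig = (2;(1))
  P = {2,7}:  v_{2} + v_{7} = v_{5} ; sig = (2;(1))
  P = {3,5}:  v_{3} + v_{5} = v_{1} ; sig = (2;(1))
  P = {3,6}:  v_{3} + v_{6} = v_{5} ; sig = (2;(1))
  P = {4,5}:  v_{4} + v_{5} = v_{6} ; sig = (2;(1))
  P = {1,6}:  v_{1} + v_{6} = 2·v_{5} ; sig = (2;(2))
  P = {2,6}:  v_{2} + v_{6} = 2·v_{4} ; sig = (2;(2))
  P = {3,7}:  v_{3} + v_{7} = 2·v_{1} ; sig = (2;(2))
  P = {4,7}:  v_{4} + v_{7} = 2·v_{5} ; sig = (2;(2))
  P = {6,7}:  v_{6} + v_{7} = 3·v_{5} ; sig = (2;(3))

Sorted signature multiset PRS(X):
[(2;()), (2;()), (2;(1)), (2;(1)), (2;(1)), (2;(1)), (2;(1)), (2;(1)), (2;(1)), (2;(2)), (2;(2)), (2;(2)), (2;(2)), (2;(3))]


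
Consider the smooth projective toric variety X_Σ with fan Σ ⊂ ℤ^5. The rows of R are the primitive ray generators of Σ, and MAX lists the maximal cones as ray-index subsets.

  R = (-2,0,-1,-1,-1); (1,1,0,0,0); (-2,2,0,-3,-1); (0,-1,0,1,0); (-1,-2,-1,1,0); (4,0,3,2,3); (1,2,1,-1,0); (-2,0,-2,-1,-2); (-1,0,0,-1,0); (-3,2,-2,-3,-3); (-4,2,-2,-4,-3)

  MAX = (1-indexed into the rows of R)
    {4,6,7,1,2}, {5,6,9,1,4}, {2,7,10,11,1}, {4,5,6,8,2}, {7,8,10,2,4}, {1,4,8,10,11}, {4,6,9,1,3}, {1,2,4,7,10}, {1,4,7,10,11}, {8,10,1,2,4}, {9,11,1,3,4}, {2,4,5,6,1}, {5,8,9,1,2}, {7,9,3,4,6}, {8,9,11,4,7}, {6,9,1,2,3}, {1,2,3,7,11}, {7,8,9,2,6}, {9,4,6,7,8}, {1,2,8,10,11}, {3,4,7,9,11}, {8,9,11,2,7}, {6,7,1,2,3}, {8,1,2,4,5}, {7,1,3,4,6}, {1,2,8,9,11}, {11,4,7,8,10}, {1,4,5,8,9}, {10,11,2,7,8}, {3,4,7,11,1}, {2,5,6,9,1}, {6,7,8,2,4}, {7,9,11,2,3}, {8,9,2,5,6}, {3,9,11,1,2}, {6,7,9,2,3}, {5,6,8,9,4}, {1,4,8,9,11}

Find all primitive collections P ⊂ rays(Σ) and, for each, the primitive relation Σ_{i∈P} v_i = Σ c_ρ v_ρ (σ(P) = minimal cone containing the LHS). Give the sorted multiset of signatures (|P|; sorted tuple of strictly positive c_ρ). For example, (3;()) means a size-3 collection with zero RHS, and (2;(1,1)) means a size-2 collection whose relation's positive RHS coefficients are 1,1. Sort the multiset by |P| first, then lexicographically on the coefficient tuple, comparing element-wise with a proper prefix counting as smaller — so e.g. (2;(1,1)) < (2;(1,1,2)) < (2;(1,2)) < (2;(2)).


Δ(Σ) — 11 vertices, 15 min non-faces:

  P={5,7}:  v_{5} + v_{7} = 0 ; sig = (2;())
  P={3,8}:  v_{3} + v_{8} = v_{11} ; sig = (2;(1))
  P={6,10}:  v_{6} + v_{10} = v_{7} ; sig = (2;(1))
  P={9,10}:  v_{9} + v_{10} = v_{11} ; sig = (2;(1))
  P={3,5}:  v_{3} + v_{5} = v_{1} + v_{9} ; sig = (2;(1,1))
  P={5,10}:  v_{5} + v_{10} = v_{1} + v_{8} ; sig = (2;(1,1))
  P={6,11}:  v_{6} + v_{11} = v_{7} + v_{9} ; sig = (2;(1,1))
  P={3,10}:  v_{3} + v_{10} = v_{1} + v_{7} + v_{11} ; sig = (2;(1,1,1))
  P={5,11}:  v_{5} + v_{11} = v_{1} + v_{8} + v_{9} ; sig = (2;(1,1,1))
  P={1,6,8}:  v_{1} + v_{6} + v_{8} = 0 ; sig = (3;())
  P={2,4,9}:  v_{2} + v_{4} + v_{9} = 0 ; sig = (3;())
  P={1,7,8}:  v_{1} + v_{7} + v_{8} = v_{10} ; sig = (3;(1))
  P={1,7,9}:  v_{1} + v_{7} + v_{9} = v_{3} ; sig = (3;(1))
  P={2,4,11}:  v_{2} + v_{4} + v_{11} = v_{10} ; sig = (3;(1))
  P={2,3,4}:  v_{2} + v_{3} + v_{4} = v_{1} + v_{7} ; sig = (3;(1,1))

Signatures (|P|; sorted positive RHS coefficients), sorted:
{ (2;()),  (2;(1)) ×3,  (2;(1,1)) ×3,  (2;(1,1,1)) ×2,  (3;()) ×2,  (3;(1)) ×3,  (3;(1,1)) }


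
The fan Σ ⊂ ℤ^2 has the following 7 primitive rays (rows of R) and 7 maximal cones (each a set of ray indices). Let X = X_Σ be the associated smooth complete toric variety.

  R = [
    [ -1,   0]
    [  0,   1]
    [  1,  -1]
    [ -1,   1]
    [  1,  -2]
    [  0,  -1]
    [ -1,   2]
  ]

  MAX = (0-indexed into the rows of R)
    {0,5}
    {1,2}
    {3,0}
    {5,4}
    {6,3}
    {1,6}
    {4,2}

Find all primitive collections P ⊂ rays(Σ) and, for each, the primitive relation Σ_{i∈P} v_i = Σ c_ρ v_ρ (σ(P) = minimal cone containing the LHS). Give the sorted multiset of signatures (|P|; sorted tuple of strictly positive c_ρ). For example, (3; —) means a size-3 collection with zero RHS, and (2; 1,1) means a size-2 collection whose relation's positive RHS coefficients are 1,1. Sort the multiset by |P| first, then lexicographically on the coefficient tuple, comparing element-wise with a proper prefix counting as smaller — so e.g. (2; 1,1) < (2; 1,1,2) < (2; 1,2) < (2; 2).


Σ has 14 primitive collections:

  • {1,5}:  v_{1} + v_{5} = 0  →  sig = (2; —)
  • {2,3}:  v_{2} + v_{3} = 0  →  sig = (2; —)
  • {4,6}:  v_{4} + v_{6} = 0  →  sig = (2; —)
  • {0,1}:  v_{0} + v_{1} = v_{3}  →  sig = (2; 1)
  • {0,2}:  v_{0} + v_{2} = v_{5}  →  sig = (2; 1)
  • {1,3}:  v_{1} + v_{3} = v_{6}  →  sig = (2; 1)
  • {1,4}:  v_{1} + v_{4} = v_{2}  →  sig = (2; 1)
  • {2,5}:  v_{2} + v_{5} = v_{4}  →  sig = (2; 1)
  • {2,6}:  v_{2} + v_{6} = v_{1}  →  sig = (2; 1)
  • {3,4}:  v_{3} + v_{4} = v_{5}  →  sig = (2; 1)
  • {3,5}:  v_{3} + v_{5} = v_{0}  →  sig = (2; 1)
  • {5,6}:  v_{5} + v_{6} = v_{3}  →  sig = (2; 1)
  • {0,4}:  v_{0} + v_{4} = 2·v_{5}  →  sig = (2; 2)
  • {0,6}:  v_{0} + v_{6} = 2·v_{3}  →  sig = (2; 2)

so the primitive-relation signature multiset is
[(2; —), (2; —), (2; —), (2; 1), (2; 1), (2; 1), (2; 1), (2; 1), (2; 1), (2; 1), (2; 1), (2; 1), (2; 2), (2; 2)]


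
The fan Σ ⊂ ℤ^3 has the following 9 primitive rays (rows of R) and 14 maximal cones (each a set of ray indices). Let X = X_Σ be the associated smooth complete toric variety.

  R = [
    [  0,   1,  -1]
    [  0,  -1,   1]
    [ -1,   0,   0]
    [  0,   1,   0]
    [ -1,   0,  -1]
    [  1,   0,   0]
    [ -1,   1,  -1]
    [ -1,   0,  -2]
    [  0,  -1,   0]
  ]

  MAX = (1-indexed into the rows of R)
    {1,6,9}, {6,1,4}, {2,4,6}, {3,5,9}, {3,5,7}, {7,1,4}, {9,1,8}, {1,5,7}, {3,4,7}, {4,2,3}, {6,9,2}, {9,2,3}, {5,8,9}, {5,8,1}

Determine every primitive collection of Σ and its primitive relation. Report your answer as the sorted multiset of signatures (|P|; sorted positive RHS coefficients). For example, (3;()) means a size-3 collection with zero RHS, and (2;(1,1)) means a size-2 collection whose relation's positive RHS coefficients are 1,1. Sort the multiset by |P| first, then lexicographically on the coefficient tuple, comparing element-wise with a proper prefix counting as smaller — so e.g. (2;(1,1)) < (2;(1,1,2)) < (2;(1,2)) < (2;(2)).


16 collections generate NE(X_Σ); each relation:

  P = {1,2}:  v_{1} + v_{2} = 0  ⟹  sig = (2;())
  P = {3,6}:  v_{3} + v_{6} = 0  ⟹  sig = (2;())
  P = {4,9}:  v_{4} + v_{9} = 0  ⟹  sig = (2;())
  P = {1,3}:  v_{1} + v_{3} = v_{7}  ⟹  sig = (2;(1))
  P = {2,7}:  v_{2} + v_{7} = v_{3}  ⟹  sig = (2;(1))
  P = {4,5}:  v_{4} + v_{5} = v_{7}  ⟹  sig = (2;(1))
  P = {6,7}:  v_{6} + v_{7} = v_{1}  ⟹  sig = (2;(1))
  P = {7,9}:  v_{7} + v_{9} = v_{5}  ⟹  sig = (2;(1))
  P = {2,5}:  v_{2} + v_{5} = v_{3} + v_{9}  ⟹  sig = (2;(1,1))
  P = {2,8}:  v_{2} + v_{8} = v_{5} + v_{9}  ⟹  sig = (2;(1,1))
  P = {4,8}:  v_{4} + v_{8} = v_{1} + v_{5}  ⟹  sig = (2;(1,1))
  P = {5,6}:  v_{5} + v_{6} = v_{1} + v_{9}  ⟹  sig = (2;(1,1))
  P = {7,8}:  v_{7} + v_{8} = v_{1} + 2·v_{5}  ⟹  sig = (2;(1,2))
  P = {3,8}:  v_{3} + v_{8} = 2·v_{5}  ⟹  sig = (2;(2))
  P = {6,8}:  v_{6} + v_{8} = 2·v_{1} + 2·v_{9}  ⟹  sig = (2;(2,2))
  P = {1,5,9}:  v_{1} + v_{5} + v_{9} = v_{8}  ⟹  sig = (3;(1))

Sorted signature multiset PRS(X):
    (2;())
    (2;())
    (2;())
    (2;(1))
    (2;(1))
    (2;(1))
    (2;(1))
    (2;(1))
    (2;(1,1))
    (2;(1,1))
    (2;(1,1))
    (2;(1,1))
    (2;(1,2))
    (2;(2))
    (2;(2,2))
    (3;(1))


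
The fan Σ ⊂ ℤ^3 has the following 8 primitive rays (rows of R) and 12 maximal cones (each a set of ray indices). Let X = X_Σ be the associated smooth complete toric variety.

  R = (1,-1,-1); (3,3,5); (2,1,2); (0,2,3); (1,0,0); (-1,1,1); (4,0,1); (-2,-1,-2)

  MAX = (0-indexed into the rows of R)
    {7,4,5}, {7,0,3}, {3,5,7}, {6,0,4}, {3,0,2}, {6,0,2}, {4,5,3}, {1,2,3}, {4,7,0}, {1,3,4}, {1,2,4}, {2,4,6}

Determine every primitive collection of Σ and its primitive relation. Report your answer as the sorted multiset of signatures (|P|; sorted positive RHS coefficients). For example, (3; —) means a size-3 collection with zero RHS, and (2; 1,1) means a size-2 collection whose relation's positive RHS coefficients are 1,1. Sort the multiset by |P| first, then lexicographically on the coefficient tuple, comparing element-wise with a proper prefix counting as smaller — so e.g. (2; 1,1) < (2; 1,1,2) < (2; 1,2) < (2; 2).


14 minimal non-faces of Δ(Σ) (on 8 rays):

  P={0,5}:  v_{0} + v_{5} = 0  ⟹  sig = (2; —)
  P={2,7}:  v_{2} + v_{7} = 0  ⟹  sig = (2; —)
  P={1,7}:  v_{1} + v_{7} = v_{3} + v_{4}  ⟹  sig = (2; 1,1)
  P={2,5}:  v_{2} + v_{5} = v_{3} + v_{4}  ⟹  sig = (2; 1,1)
  P={5,6}:  v_{5} + v_{6} = v_{2} + v_{4}  ⟹  sig = (2; 1,1)
  P={6,7}:  v_{6} + v_{7} = v_{0} + v_{4}  ⟹  sig = (2; 1,1)
  P={1,6}:  v_{1} + v_{6} = 3·v_{2} + v_{4}  ⟹  sig = (2; 1,3)
  P={0,1}:  v_{0} + v_{1} = 2·v_{2}  ⟹  sig = (2; 2)
  P={3,6}:  v_{3} + v_{6} = 2·v_{2}  ⟹  sig = (2; 2)
  P={1,5}:  v_{1} + v_{5} = 2·v_{3} + 2·v_{4}  ⟹  sig = (2; 2,2)
  P={0,2,4}:  v_{0} + v_{2} + v_{4} = v_{6}  ⟹  sig = (3; 1)
  P={0,3,4}:  v_{0} + v_{3} + v_{4} = v_{2}  ⟹  sig = (3; 1)
  P={2,3,4}:  v_{2} + v_{3} + v_{4} = v_{1}  ⟹  sig = (3; 1)
  P={3,4,7}:  v_{3} + v_{4} + v_{7} = v_{5}  ⟹  sig = (3; 1)

Hence PRS(X_Σ) =
[(2; —), (2; —), (2; 1,1), (2; 1,1), (2; 1,1), (2; 1,1), (2; 1,3), (2; 2), (2; 2), (2; 2,2), (3; 1), (3; 1), (3; 1), (3; 1)]


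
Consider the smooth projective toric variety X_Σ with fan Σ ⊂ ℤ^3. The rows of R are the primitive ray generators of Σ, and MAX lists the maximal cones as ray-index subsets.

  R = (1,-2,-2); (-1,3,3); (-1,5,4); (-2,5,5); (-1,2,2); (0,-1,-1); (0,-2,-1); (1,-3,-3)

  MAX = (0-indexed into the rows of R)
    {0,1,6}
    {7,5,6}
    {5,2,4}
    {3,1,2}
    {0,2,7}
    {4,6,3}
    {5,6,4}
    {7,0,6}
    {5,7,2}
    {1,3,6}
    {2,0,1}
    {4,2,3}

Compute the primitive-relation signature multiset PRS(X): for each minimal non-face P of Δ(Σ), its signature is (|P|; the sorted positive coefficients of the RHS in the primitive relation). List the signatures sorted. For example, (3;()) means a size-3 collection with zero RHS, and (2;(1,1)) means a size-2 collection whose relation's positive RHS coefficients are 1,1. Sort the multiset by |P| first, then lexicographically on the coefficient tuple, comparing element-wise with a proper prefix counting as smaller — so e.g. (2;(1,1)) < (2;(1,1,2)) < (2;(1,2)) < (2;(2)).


Primitive collections (10):

  P={0,4}:  v_{0} + v_{4} = 0  ⟹  sig = (2;())
  P={1,7}:  v_{1} + v_{7} = 0  ⟹  sig = (2;())
  P={0,3}:  v_{0} + v_{3} = v_{1}  ⟹  sig = (2;(1))
  P={0,5}:  v_{0} + v_{5} = v_{7}  ⟹  sig = (2;(1))
  P={1,4}:  v_{1} + v_{4} = v_{3}  ⟹  sig = (2;(1))
  P={1,5}:  v_{1} + v_{5} = v_{4}  ⟹  sig = (2;(1))
  P={2,6}:  v_{2} + v_{6} = v_{1}  ⟹  sig = (2;(1))
  P={3,7}:  v_{3} + v_{7} = v_{4}  ⟹  sig = (2;(1))
  P={4,7}:  v_{4} + v_{7} = v_{5}  ⟹  sig = (2;(1))
  P={3,5}:  v_{3} + v_{5} = 2·v_{4}  ⟹  sig = (2;(2))

Sorted signature multiset PRS(X):
[(2;()), (2;()), (2;(1)), (2;(1)), (2;(1)), (2;(1)), (2;(1)), (2;(1)), (2;(1)), (2;(2))]


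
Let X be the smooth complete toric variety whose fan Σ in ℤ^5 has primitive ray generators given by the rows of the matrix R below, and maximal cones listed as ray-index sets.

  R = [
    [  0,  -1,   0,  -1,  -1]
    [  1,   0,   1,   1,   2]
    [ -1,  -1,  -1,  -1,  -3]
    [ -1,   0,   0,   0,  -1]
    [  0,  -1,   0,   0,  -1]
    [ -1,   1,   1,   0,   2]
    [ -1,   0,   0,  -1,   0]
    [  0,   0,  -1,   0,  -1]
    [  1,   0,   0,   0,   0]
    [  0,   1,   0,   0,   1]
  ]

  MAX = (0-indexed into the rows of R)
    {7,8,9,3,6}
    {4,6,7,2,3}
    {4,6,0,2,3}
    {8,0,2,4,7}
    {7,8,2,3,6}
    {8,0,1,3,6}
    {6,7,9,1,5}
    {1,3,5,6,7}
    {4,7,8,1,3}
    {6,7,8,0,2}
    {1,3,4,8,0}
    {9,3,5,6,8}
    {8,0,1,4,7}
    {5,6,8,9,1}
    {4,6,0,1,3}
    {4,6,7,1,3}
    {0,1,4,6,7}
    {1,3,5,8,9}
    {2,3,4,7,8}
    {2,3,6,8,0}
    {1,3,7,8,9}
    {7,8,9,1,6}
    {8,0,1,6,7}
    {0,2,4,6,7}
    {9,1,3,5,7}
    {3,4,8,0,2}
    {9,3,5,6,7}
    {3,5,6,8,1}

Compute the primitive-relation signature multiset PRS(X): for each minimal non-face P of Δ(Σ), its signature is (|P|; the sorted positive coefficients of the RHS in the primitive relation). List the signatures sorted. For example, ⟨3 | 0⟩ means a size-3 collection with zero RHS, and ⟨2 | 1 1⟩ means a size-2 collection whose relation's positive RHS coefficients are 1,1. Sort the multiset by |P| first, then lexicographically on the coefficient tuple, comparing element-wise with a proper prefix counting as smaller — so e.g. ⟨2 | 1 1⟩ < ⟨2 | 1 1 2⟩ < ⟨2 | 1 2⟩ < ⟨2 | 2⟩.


The 12 primitive collections of Σ (r=10, n=5):

  P={4,9}:  v_{4} + v_{9} = 0  ⟹  sig = ⟨2 | 0⟩
  P={1,2}:  v_{1} + v_{2} = v_{4}  ⟹  sig = ⟨2 | 1⟩
  P={0,9}:  v_{0} + v_{9} = v_{6} + v_{8}  ⟹  sig = ⟨2 | 1 1⟩
  P={2,5}:  v_{2} + v_{5} = v_{3} + v_{6}  ⟹  sig = ⟨2 | 1 1⟩
  P={4,5}:  v_{4} + v_{5} = v_{1} + v_{3} + v_{6}  ⟹  sig = ⟨2 | 1 1 1⟩
  P={2,9}:  v_{2} + v_{9} = v_{3} + v_{6} + v_{7} + v_{8}  ⟹  sig = ⟨2 | 1 1 1 1⟩
  P={0,5}:  v_{0} + v_{5} = v_{1} + v_{3} + 2·v_{6} + v_{8}  ⟹  sig = ⟨2 | 1 1 1 2⟩
  P={0,3,7}:  v_{0} + v_{3} + v_{7} = v_{2}  ⟹  sig = ⟨3 | 1⟩
  P={4,6,8}:  v_{4} + v_{6} + v_{8} = v_{0}  ⟹  sig = ⟨3 | 1⟩
  P={5,7,8}:  v_{5} + v_{7} + v_{8} = v_{9}  ⟹  sig = ⟨3 | 1⟩
  P={1,3,6,9}:  v_{1} + v_{3} + v_{6} + v_{9} = v_{5}  ⟹  sig = ⟨4 | 1⟩
  P={1,3,6,7,8}:  v_{1} + v_{3} + v_{6} + v_{7} + v_{8} = 0  ⟹  sig = ⟨5 | 0⟩

Sorted signature multiset PRS(X):
    ⟨2 | 0⟩
    ⟨2 | 1⟩
    ⟨2 | 1 1⟩
    ⟨2 | 1 1⟩
    ⟨2 | 1 1 1⟩
    ⟨2 | 1 1 1 1⟩
    ⟨2 | 1 1 1 2⟩
    ⟨3 | 1⟩
    ⟨3 | 1⟩
    ⟨3 | 1⟩
    ⟨4 | 1⟩
    ⟨5 | 0⟩


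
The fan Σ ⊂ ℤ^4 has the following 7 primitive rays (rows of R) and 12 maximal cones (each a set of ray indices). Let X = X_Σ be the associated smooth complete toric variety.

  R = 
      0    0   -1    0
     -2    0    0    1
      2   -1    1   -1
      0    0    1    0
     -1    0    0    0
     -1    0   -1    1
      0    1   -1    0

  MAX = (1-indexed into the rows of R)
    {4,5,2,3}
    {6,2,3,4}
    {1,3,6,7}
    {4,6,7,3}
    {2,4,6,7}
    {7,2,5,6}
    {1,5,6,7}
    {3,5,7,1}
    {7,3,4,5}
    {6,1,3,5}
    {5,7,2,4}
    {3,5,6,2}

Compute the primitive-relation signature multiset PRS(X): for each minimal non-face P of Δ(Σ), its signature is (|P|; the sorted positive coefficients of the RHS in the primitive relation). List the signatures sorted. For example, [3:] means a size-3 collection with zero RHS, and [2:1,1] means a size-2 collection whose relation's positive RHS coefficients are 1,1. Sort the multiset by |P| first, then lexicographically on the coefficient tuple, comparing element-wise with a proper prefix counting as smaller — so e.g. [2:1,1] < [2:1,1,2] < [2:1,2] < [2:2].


Σ has 5 primitive collections:

  P={1,4}:  v_{1} + v_{4} = 0  →  sig = [2:]
  P={1,2}:  v_{1} + v_{2} = v_{5} + v_{6}  →  sig = [2:1,1]
  P={2,3,7}:  v_{2} + v_{3} + v_{7} = 0  →  sig = [3:]
  P={4,5,6}:  v_{4} + v_{5} + v_{6} = v_{2}  →  sig = [3:1]
  P={3,5,6,7}:  v_{3} + v_{5} + v_{6} + v_{7} = v_{1}  →  sig = [4:1]

Hence PRS(X_Σ) =
    |P|=2: 2 collections, coeffs (), (1,1)
    |P|=3: 2 collections, coeffs (), (1)
    |P|=4: 1 collection, coeffs (1)


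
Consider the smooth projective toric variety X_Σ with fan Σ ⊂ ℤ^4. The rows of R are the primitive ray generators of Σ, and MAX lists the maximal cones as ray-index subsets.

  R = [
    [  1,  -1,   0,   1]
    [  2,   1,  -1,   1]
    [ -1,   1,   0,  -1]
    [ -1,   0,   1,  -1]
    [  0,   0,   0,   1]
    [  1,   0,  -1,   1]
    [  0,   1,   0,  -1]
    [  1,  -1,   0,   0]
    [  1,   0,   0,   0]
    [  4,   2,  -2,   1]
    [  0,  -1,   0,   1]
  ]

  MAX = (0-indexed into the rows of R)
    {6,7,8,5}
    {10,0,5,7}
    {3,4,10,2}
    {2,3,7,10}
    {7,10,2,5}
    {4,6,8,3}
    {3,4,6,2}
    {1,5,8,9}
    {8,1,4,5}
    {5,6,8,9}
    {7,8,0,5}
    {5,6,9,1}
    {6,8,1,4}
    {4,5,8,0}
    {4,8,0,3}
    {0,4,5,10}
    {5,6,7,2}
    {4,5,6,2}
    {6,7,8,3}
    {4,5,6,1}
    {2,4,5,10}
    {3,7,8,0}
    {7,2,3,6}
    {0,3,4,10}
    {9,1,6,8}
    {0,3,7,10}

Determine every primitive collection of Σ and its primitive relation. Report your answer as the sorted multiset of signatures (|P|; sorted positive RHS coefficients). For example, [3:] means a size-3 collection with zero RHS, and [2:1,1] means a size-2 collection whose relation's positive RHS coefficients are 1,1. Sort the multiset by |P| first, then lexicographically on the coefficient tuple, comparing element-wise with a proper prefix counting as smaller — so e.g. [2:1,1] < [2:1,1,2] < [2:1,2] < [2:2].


20 collections generate NE(X_Σ); each relation:

  {0,2}:  v_{0} + v_{2} = 0  →  sig = [2:]
  {3,5}:  v_{3} + v_{5} = 0  →  sig = [2:]
  {6,10}:  v_{6} + v_{10} = 0  →  sig = [2:]
  {0,6}:  v_{0} + v_{6} = v_{8}  →  sig = [2:1]
  {2,8}:  v_{2} + v_{8} = v_{6}  →  sig = [2:1]
  {4,7}:  v_{4} + v_{7} = v_{0}  →  sig = [2:1]
  {8,10}:  v_{8} + v_{10} = v_{0}  →  sig = [2:1]
  {1,3}:  v_{1} + v_{3} = v_{4} + v_{6} + v_{8}  →  sig = [2:1,1,1]
  {1,10}:  v_{1} + v_{10} = v_{4} + v_{5} + v_{8}  →  sig = [2:1,1,1]
  {3,9}:  v_{3} + v_{9} = v_{1} + v_{6} + v_{8}  →  sig = [2:1,1,1]
  {9,10}:  v_{9} + v_{10} = v_{1} + v_{5} + v_{8}  →  sig = [2:1,1,1]
  {0,1}:  v_{0} + v_{1} = v_{4} + v_{5} + 2·v_{8}  →  sig = [2:1,1,2]
  {0,9}:  v_{0} + v_{9} = v_{1} + v_{5} + 2·v_{8}  →  sig = [2:1,1,2]
  {1,2}:  v_{1} + v_{2} = v_{4} + v_{5} + 2·v_{6}  →  sig = [2:1,1,2]
  {2,9}:  v_{2} + v_{9} = v_{1} + v_{5} + 2·v_{6}  →  sig = [2:1,1,2]
  {1,7}:  v_{1} + v_{7} = v_{5} + 2·v_{8}  →  sig = [2:1,2]
  {7,9}:  v_{7} + v_{9} = 2·v_{5} + v_{6} + 3·v_{8}  →  sig = [2:1,2,3]
  {4,9}:  v_{4} + v_{9} = 2·v_{1}  →  sig = [2:2]
  {1,5,6,8}:  v_{1} + v_{5} + v_{6} + v_{8} = v_{9}  →  sig = [4:1]
  {4,5,6,8}:  v_{4} + v_{5} + v_{6} + v_{8} = v_{1}  →  sig = [4:1]

Signatures (|P|; sorted positive RHS coefficients), sorted:
{ [2:] ×3,  [2:1] ×4,  [2:1,1,1] ×4,  [2:1,1,2] ×4,  [2:1,2],  [2:1,2,3],  [2:2],  [4:1] ×2 }


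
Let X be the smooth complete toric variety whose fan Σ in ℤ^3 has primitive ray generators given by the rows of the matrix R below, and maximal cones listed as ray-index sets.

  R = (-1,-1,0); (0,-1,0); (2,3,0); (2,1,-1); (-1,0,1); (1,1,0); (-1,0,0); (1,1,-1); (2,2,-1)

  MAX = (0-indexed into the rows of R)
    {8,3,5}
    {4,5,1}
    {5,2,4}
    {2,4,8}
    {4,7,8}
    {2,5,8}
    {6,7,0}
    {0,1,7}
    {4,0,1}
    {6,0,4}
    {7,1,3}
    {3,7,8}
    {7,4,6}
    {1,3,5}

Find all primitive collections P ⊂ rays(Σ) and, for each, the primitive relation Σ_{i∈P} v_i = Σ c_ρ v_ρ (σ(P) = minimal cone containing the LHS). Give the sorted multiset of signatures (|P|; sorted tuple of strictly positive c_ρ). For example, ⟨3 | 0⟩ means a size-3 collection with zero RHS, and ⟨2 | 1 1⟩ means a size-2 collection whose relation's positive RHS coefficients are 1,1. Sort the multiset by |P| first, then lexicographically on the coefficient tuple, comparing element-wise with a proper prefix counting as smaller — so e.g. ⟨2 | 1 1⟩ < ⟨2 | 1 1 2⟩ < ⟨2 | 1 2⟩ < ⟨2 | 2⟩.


18 collections generate NE(X_Σ); each relation:

  P={0,5}:  v_{0} + v_{5} = 0  →  sig = ⟨2 | 0⟩
  P={0,8}:  v_{0} + v_{8} = v_{7}  →  sig = ⟨2 | 1⟩
  P={1,6}:  v_{1} + v_{6} = v_{0}  →  sig = ⟨2 | 1⟩
  P={1,8}:  v_{1} + v_{8} = v_{3}  →  sig = ⟨2 | 1⟩
  P={3,4}:  v_{3} + v_{4} = v_{5}  →  sig = ⟨2 | 1⟩
  P={3,6}:  v_{3} + v_{6} = v_{7}  →  sig = ⟨2 | 1⟩
  P={5,7}:  v_{5} + v_{7} = v_{8}  →  sig = ⟨2 | 1⟩
  P={0,2}:  v_{0} + v_{2} = v_{4} + v_{8}  →  sig = ⟨2 | 1 1⟩
  P={0,3}:  v_{0} + v_{3} = v_{1} + v_{7}  →  sig = ⟨2 | 1 1⟩
  P={5,6}:  v_{5} + v_{6} = v_{4} + v_{7}  →  sig = ⟨2 | 1 1⟩
  P={2,6}:  v_{2} + v_{6} = 2·v_{4} + v_{7} + v_{8}  →  sig = ⟨2 | 1 1 2⟩
  P={2,3}:  v_{2} + v_{3} = 2·v_{5} + v_{8}  →  sig = ⟨2 | 1 2⟩
  P={2,7}:  v_{2} + v_{7} = v_{4} + 2·v_{8}  →  sig = ⟨2 | 1 2⟩
  P={6,8}:  v_{6} + v_{8} = v_{4} + 2·v_{7}  →  sig = ⟨2 | 1 2⟩
  P={1,2}:  v_{1} + v_{2} = 2·v_{5}  →  sig = ⟨2 | 2⟩
  P={1,4,7}:  v_{1} + v_{4} + v_{7} = 0  →  sig = ⟨3 | 0⟩
  P={0,4,7}:  v_{0} + v_{4} + v_{7} = v_{6}  →  sig = ⟨3 | 1⟩
  P={4,5,8}:  v_{4} + v_{5} + v_{8} = v_{2}  →  sig = ⟨3 | 1⟩

Signatures (|P|; sorted positive RHS coefficients), sorted:
[⟨2 | 0⟩, ⟨2 | 1⟩, ⟨2 | 1⟩, ⟨2 | 1⟩, ⟨2 | 1⟩, ⟨2 | 1⟩, ⟨2 | 1⟩, ⟨2 | 1 1⟩, ⟨2 | 1 1⟩, ⟨2 | 1 1⟩, ⟨2 | 1 1 2⟩, ⟨2 | 1 2⟩, ⟨2 | 1 2⟩, ⟨2 | 1 2⟩, ⟨2 | 2⟩, ⟨3 | 0⟩, ⟨3 | 1⟩, ⟨3 | 1⟩]


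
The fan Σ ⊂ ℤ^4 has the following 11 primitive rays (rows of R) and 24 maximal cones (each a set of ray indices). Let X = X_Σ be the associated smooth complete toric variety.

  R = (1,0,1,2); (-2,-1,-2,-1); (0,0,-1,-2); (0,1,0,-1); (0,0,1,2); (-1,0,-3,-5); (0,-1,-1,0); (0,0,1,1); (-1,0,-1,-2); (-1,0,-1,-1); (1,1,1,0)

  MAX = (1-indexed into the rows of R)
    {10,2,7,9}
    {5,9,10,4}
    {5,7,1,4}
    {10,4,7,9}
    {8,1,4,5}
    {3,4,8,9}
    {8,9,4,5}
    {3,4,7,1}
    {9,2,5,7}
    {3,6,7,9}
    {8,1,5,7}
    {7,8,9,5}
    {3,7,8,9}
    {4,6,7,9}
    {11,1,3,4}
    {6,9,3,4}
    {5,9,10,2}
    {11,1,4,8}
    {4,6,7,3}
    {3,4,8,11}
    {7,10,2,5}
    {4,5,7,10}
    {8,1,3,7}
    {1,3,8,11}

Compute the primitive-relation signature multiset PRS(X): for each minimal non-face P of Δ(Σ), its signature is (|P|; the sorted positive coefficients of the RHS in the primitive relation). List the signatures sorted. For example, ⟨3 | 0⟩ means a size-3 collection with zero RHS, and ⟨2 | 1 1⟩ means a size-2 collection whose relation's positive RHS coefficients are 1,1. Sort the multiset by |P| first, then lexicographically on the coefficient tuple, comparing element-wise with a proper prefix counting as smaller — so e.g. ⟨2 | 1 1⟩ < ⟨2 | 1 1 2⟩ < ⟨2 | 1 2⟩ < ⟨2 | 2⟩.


Δ(Σ) — 11 vertices, 25 min non-faces:

  P={1,9}:  v_{1} + v_{9} = 0  ⟹  sig = ⟨2 | 0⟩
  P={3,5}:  v_{3} + v_{5} = 0  ⟹  sig = ⟨2 | 0⟩
  P={2,11}:  v_{2} + v_{11} = v_{10}  ⟹  sig = ⟨2 | 1⟩
  P={10,11}:  v_{10} + v_{11} = v_{4}  ⟹  sig = ⟨2 | 1⟩
  P={6,8}:  v_{6} + v_{8} = v_{3} + v_{9}  ⟹  sig = ⟨2 | 1 1⟩
  P={7,11}:  v_{7} + v_{11} = v_{1} + v_{3}  ⟹  sig = ⟨2 | 1 1⟩
  P={8,10}:  v_{8} + v_{10} = v_{5} + v_{9}  ⟹  sig = ⟨2 | 1 1⟩
  P={1,2}:  v_{1} + v_{2} = v_{5} + v_{7} + v_{10}  ⟹  sig = ⟨2 | 1 1 1⟩
  P={1,6}:  v_{1} + v_{6} = v_{3} + v_{4} + v_{7}  ⟹  sig = ⟨2 | 1 1 1⟩
  P={1,10}:  v_{1} + v_{10} = v_{4} + v_{5} + v_{7}  ⟹  sig = ⟨2 | 1 1 1⟩
  P={2,3}:  v_{2} + v_{3} = v_{7} + v_{9} + v_{10}  ⟹  sig = ⟨2 | 1 1 1⟩
  P={3,10}:  v_{3} + v_{10} = v_{4} + v_{7} + v_{9}  ⟹  sig = ⟨2 | 1 1 1⟩
  P={5,6}:  v_{5} + v_{6} = v_{4} + v_{7} + v_{9}  ⟹  sig = ⟨2 | 1 1 1⟩
  P={5,11}:  v_{5} + v_{11} = v_{1} + v_{4} + v_{8}  ⟹  sig = ⟨2 | 1 1 1⟩
  P={9,11}:  v_{9} + v_{11} = v_{3} + v_{4} + v_{8}  ⟹  sig = ⟨2 | 1 1 1⟩
  P={2,6}:  v_{2} + v_{6} = v_{4} + 2·v_{7} + 2·v_{9} + v_{10}  ⟹  sig = ⟨2 | 1 1 2 2⟩
  P={6,11}:  v_{6} + v_{11} = 2·v_{3} + v_{4}  ⟹  sig = ⟨2 | 1 2⟩
  P={2,8}:  v_{2} + v_{8} = 2·v_{5} + v_{7} + 2·v_{9}  ⟹  sig = ⟨2 | 1 2 2⟩
  P={2,4}:  v_{2} + v_{4} = 2·v_{10}  ⟹  sig = ⟨2 | 2⟩
  P={6,10}:  v_{6} + v_{10} = 2·v_{4} + 2·v_{7} + 2·v_{9}  ⟹  sig = ⟨2 | 2 2 2⟩
  P={4,7,8}:  v_{4} + v_{7} + v_{8} = 0  ⟹  sig = ⟨3 | 0⟩
  P={1,3,4,8}:  v_{1} + v_{3} + v_{4} + v_{8} = v_{11}  ⟹  sig = ⟨4 | 1⟩
  P={3,4,7,9}:  v_{3} + v_{4} + v_{7} + v_{9} = v_{6}  ⟹  sig = ⟨4 | 1⟩
  P={4,5,7,9}:  v_{4} + v_{5} + v_{7} + v_{9} = v_{10}  ⟹  sig = ⟨4 | 1⟩
  P={5,7,9,10}:  v_{5} + v_{7} + v_{9} + v_{10} = v_{2}  ⟹  sig = ⟨4 | 1⟩

so the primitive-relation signature multiset is
[⟨2 | 0⟩, ⟨2 | 0⟩, ⟨2 | 1⟩, ⟨2 | 1⟩, ⟨2 | 1 1⟩, ⟨2 | 1 1⟩, ⟨2 | 1 1⟩, ⟨2 | 1 1 1⟩, ⟨2 | 1 1 1⟩, ⟨2 | 1 1 1⟩, ⟨2 | 1 1 1⟩, ⟨2 | 1 1 1⟩, ⟨2 | 1 1 1⟩, ⟨2 | 1 1 1⟩, ⟨2 | 1 1 1⟩, ⟨2 | 1 1 2 2⟩, ⟨2 | 1 2⟩, ⟨2 | 1 2 2⟩, ⟨2 | 2⟩, ⟨2 | 2 2 2⟩, ⟨3 | 0⟩, ⟨4 | 1⟩, ⟨4 | 1⟩, ⟨4 | 1⟩, ⟨4 | 1⟩]
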